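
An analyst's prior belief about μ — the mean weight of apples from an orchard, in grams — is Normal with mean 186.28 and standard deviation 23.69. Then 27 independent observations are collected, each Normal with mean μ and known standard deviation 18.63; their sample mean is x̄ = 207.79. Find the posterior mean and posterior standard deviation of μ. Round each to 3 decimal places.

Prior precision 1/τ₀² = 1/23.69² = 0.00178184; data precision n/σ² = 27/18.63² = 0.0777926.
Posterior precision = 0.00178184 + 0.0777926 = 0.0795744, giving posterior SD = 1/√0.0795744 = 3.545.
Posterior mean = (0.00178184·186.28 + 0.0777926·207.79) / 0.0795744 = 207.308.

Posterior mean ≈ 207.308; posterior SD ≈ 3.545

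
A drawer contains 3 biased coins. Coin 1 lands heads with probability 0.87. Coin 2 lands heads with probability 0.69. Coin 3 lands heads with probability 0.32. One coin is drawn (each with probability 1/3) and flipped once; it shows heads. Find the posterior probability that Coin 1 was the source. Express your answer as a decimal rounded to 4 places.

P(heads|C1) = 0.87; P(heads|C2) = 0.69; P(heads|C3) = 0.32.
Prior × likelihood for each source: 0.333333·0.87=0.2900, 0.333333·0.69=0.2300, 0.333333·0.32=0.1067. Summing gives P(heads) = 0.62667.
P(Coin 1 | heads) = 0.2900 / 0.62667 = 0.4628.

Posterior probability ≈ 0.4628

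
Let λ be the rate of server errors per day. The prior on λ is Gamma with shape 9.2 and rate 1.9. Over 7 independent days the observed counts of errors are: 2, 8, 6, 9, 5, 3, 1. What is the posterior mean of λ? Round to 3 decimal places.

Posterior mean ≈ 4.854

The Poisson likelihood adds the total count to the shape and the number of exposure periods to the rate. Here ∑xᵢ = 34 and n = 7, so shape 9.2→43.2 and rate 1.9→8.9.
E[λ | data] = 43.2/8.9 = 4.854.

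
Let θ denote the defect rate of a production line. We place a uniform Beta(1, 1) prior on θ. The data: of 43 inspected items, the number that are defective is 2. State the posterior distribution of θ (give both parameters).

Observing 2 successes and 41 failures updates Beta(1, 1) by adding the success and failure counts to the two shape parameters: α = 1+2 = 3, β = 1+41 = 42.

Posterior: Beta(3, 42)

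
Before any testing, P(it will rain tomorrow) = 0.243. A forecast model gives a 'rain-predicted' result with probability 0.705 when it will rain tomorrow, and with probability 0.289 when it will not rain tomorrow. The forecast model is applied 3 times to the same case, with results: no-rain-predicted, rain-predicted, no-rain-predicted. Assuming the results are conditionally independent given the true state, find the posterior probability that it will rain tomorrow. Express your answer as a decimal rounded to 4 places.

With H the event that it will rain tomorrow, the joint likelihood of the observed sequence is P(data|H) = 0.295·0.705·0.295 = 0.061353 and P(data|¬H) = 0.711·0.289·0.711 = 0.14610.
Bayes: P(H|data) = 0.243·0.061353 / (0.243·0.061353 + 0.757·0.14610) = 0.014909/0.12550 = 0.1188.

Posterior P(H) ≈ 0.1188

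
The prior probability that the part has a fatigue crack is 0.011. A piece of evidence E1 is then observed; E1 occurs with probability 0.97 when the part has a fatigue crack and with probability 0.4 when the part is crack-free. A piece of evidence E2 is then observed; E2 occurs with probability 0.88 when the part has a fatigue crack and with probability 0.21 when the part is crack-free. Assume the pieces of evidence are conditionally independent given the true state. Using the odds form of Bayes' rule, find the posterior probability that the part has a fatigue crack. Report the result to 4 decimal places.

Prior odds = 0.011/(1−0.011) = 0.011122.
Likelihood ratio for E1 = 0.97/0.4 = 2.4250.
Likelihood ratio for E2 = 0.88/0.21 = 4.1905.
Posterior odds = prior odds × LR₁ × LR₂ = 0.11302.
Posterior probability = odds/(1+odds) = 0.11302/1.1130 = 0.1015.

Posterior probability ≈ 0.1015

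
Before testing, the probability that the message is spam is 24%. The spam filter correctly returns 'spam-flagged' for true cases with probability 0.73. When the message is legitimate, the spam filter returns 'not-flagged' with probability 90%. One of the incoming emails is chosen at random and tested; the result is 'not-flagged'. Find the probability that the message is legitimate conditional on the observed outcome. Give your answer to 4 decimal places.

Let H be the event that the message is spam. P(H) = 0.24, so P(¬H) = 0.76. With E the 'not-flagged' result, P(E|H) = 0.27 and P(E|¬H) = 0.9.
P(E) = 0.27·0.24 + 0.9·0.76 = 0.064800 + 0.68400 = 0.74880.
By Bayes' theorem, P(H|E) = 0.064800 / 0.74880 = 0.0865. Hence P(¬H|E) = 1 − 0.0865 = 0.9135.

P(¬H | E) ≈ 0.9135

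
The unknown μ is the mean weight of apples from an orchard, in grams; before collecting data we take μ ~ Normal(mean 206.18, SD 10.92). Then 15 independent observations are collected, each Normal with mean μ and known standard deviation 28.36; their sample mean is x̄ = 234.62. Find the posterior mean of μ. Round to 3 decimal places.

Posterior mean ≈ 225.799

Prior precision 1/τ₀² = 1/10.92² = 0.00838600; data precision n/σ² = 15/28.36² = 0.0186500.
Posterior precision = 0.00838600 + 0.0186500 = 0.0270360.
Posterior mean = (0.00838600·206.18 + 0.0186500·234.62) / 0.0270360 = 225.799.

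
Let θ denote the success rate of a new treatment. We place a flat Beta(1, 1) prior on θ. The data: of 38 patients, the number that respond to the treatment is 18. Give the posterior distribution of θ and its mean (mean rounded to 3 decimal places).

Observing 18 successes and 20 failures updates Beta(1, 1) by adding the success and failure counts to the two shape parameters: α = 1+18 = 19, β = 1+20 = 21.
E[θ | data] = 19/(19+21) = 0.475.

Posterior: Beta(19, 21); mean ≈ 0.475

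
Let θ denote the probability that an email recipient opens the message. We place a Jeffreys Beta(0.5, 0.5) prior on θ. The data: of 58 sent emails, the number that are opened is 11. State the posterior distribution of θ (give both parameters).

Posterior: Beta(11.5, 47.5)

The binomial likelihood is conjugate to the Beta prior: with 11 successes and 47 failures, the posterior is Beta(0.5+11, 0.5+47) = Beta(11.5, 47.5).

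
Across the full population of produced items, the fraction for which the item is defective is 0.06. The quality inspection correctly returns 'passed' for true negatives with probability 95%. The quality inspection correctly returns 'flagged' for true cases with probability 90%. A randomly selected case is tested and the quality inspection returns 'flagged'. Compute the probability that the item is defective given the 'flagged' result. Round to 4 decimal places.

Write H for 'the item is defective'. Prior odds H:¬H = 0.06/0.94 = 0.063830. For the 'flagged' outcome, the likelihood ratio is 0.9/0.05 = 18.000.
Posterior odds = 0.063830 × 18.000 = 1.1489, so P(H|E) = 1.1489/(1+1.1489) = 0.5347.

P(H | E) ≈ 0.5347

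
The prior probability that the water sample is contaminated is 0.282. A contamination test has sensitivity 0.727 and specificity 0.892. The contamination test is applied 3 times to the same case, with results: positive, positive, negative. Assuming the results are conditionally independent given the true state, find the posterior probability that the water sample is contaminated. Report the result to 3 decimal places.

Posterior P(H) ≈ 0.845

With H the event that the water sample is contaminated, the joint likelihood of the observed sequence is P(data|H) = 0.727·0.727·0.273 = 0.14429 and P(data|¬H) = 0.108·0.108·0.892 = 0.010404.
Bayes: P(H|data) = 0.282·0.14429 / (0.282·0.14429 + 0.718·0.010404) = 0.040689/0.048160 = 0.8449.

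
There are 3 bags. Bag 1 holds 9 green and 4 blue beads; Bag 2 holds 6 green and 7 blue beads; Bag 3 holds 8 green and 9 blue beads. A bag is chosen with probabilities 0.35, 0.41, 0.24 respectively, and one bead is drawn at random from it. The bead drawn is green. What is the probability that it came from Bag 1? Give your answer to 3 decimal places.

Posterior probability ≈ 0.445

P(green|Bag 1) = 0.6923; P(green|Bag 2) = 0.4615; P(green|Bag 3) = 0.4706.
Prior × likelihood for each source: 0.35·0.6923=0.2423, 0.41·0.4615=0.1892, 0.24·0.4706=0.1129. Summing gives P(green) = 0.54448.
P(Bag 1 | green) = 0.2423 / 0.54448 = 0.445.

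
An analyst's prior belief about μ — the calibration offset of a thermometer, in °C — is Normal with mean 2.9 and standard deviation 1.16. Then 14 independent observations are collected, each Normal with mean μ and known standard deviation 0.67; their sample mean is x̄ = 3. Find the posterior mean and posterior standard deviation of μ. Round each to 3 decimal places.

Prior precision 1/τ₀² = 1/1.16² = 0.743163; data precision n/σ² = 14/0.67² = 31.1873.
Posterior precision = 0.743163 + 31.1873 = 31.9305, giving posterior SD = 1/√31.9305 = 0.177.
Posterior mean = (0.743163·2.9 + 31.1873·3) / 31.9305 = 2.998.

Posterior mean ≈ 2.998; posterior SD ≈ 0.177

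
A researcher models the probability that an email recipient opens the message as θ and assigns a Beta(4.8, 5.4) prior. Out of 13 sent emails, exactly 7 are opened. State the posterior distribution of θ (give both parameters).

The binomial likelihood is conjugate to the Beta prior: with 7 successes and 6 failures, the posterior is Beta(4.8+7, 5.4+6) = Beta(11.8, 11.4).

Posterior: Beta(11.8, 11.4)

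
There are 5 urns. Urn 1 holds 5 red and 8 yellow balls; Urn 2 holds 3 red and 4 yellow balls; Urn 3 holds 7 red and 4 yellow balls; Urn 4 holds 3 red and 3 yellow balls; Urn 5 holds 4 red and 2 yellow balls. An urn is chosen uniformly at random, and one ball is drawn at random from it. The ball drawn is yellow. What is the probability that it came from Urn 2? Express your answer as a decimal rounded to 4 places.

Posterior probability ≈ 0.2397

Tabulate prior·likelihood by source: [1] prior 0.2, lik 0.6154, product 0.1231; [2] prior 0.2, lik 0.5714, product 0.1143; [3] prior 0.2, lik 0.3636, product 0.07273; [4] prior 0.2, lik 0.5, product 0.1000; [5] prior 0.2, lik 0.3333, product 0.06667.
Normalizing constant = 0.47676; the posterior for Urn 2 is its product over the sum, 0.1143/0.47676 = 0.2397.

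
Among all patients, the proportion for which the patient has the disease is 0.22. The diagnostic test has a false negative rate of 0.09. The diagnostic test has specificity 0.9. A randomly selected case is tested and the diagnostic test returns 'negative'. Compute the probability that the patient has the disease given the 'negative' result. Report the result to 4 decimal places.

Let H be the event that the patient has the disease. P(H) = 0.22, so P(¬H) = 0.78. With E the 'negative' result, P(E|H) = 0.09 and P(E|¬H) = 0.9.
P(E) = 0.09·0.22 + 0.9·0.78 = 0.019800 + 0.70200 = 0.72180.
By Bayes' theorem, P(H|E) = 0.019800 / 0.72180 = 0.0274.

P(H | E) ≈ 0.0274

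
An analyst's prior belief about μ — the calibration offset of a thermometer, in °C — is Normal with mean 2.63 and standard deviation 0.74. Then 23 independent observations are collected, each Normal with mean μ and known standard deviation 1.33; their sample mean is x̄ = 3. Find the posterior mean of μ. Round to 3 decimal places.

With known σ, the Normal prior is conjugate. Weight on the data is w = (n/σ²)/(n/σ² + 1/τ₀²) = 13.0024/(13.0024+1.82615) = 0.87685.
Posterior mean = w·x̄ + (1−w)·μ₀ = 0.87685·3 + 0.12315·2.63 = 2.954.

Posterior mean ≈ 2.954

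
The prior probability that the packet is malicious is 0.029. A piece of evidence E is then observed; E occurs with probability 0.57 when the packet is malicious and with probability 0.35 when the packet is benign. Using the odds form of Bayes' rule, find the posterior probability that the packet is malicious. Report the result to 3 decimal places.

Prior odds = 0.029/(1−0.029) = 0.029866.
Likelihood ratio for E = 0.57/0.35 = 1.6286.
Posterior odds = prior odds × LR = 0.048639.
Posterior probability = odds/(1+odds) = 0.048639/1.0486 = 0.046.

Posterior probability ≈ 0.046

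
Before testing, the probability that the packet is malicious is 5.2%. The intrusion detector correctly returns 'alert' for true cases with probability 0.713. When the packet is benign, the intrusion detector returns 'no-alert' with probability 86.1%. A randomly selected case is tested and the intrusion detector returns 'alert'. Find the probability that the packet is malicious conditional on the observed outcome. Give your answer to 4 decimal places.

P(H | E) ≈ 0.2196

Write H for 'the packet is malicious'. Prior odds H:¬H = 0.052/0.948 = 0.054852. For the 'alert' outcome, the likelihood ratio is 0.713/0.139 = 5.1295.
Posterior odds = 0.054852 × 5.1295 = 0.28136, so P(H|E) = 0.28136/(1+0.28136) = 0.2196.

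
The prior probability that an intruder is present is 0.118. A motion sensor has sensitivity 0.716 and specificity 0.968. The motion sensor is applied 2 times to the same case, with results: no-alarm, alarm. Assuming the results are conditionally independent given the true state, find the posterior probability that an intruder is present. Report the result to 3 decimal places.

Posterior P(H) ≈ 0.468

Let H be the event that an intruder is present; start with P(H) = 0.118. P('alarm'|H) = 0.716, P('alarm'|¬H) = 0.032.
Update on result 1 ('no-alarm'): P(H) ← 0.284·0.1180 / (0.284·0.1180 + 0.968·0.8820) = 0.033512/0.88729 = 0.0378.
Update on result 2 ('alarm'): P(H) ← 0.716·0.0378 / (0.716·0.0378 + 0.032·0.9622) = 0.027043/0.057834 = 0.4676.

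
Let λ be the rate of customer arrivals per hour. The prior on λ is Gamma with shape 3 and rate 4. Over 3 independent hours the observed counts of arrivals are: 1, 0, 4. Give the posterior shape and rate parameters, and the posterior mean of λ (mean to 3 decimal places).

Posterior: Gamma(shape=8, rate=7); mean ≈ 1.143

The Poisson likelihood adds the total count to the shape and the number of exposure periods to the rate. Here ∑xᵢ = 5 and n = 3, so shape 3→8 and rate 4→7.
E[λ | data] = 8/7 = 1.143.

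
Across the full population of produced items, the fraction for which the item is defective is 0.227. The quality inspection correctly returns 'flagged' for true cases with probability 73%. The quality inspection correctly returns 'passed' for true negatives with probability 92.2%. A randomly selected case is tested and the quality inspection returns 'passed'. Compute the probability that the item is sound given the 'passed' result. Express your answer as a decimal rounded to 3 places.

P(¬H | E) ≈ 0.921

Write H for 'the item is defective'. Prior odds H:¬H = 0.227/0.773 = 0.29366. For the 'passed' outcome, the likelihood ratio is 0.27/0.922 = 0.29284.
Posterior odds = 0.29366 × 0.29284 = 0.085996, so P(H|E) = 0.085996/(1+0.085996) = 0.079. Then P(¬H|E) = 1 − 0.079 = 0.921.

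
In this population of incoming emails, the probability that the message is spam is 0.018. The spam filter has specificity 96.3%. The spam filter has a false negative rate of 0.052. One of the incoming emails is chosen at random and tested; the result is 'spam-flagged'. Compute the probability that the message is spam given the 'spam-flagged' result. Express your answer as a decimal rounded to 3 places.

P(H | E) ≈ 0.320

Let H be the event that the message is spam. P(H) = 0.018, so P(¬H) = 0.982. With E the 'spam-flagged' result, P(E|H) = 0.948 and P(E|¬H) = 0.037.
P(E) = 0.948·0.018 + 0.037·0.982 = 0.017064 + 0.036334 = 0.053398.
By Bayes' theorem, P(H|E) = 0.017064 / 0.053398 = 0.320.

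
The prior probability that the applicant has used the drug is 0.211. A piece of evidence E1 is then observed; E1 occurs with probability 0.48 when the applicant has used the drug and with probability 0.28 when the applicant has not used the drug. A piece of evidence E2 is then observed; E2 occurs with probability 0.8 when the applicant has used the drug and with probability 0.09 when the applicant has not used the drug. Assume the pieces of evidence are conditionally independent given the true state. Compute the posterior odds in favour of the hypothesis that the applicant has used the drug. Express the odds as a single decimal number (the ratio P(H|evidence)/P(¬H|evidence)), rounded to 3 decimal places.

Posterior odds ≈ 4.075

Prior odds = 0.211/(1−0.211) = 0.26743. In log-odds, ln(0.26743) = -1.3189.
Add log likelihood ratios: ln(1.7143) + ln(8.8889) = 2.7238.
Posterior log-odds = 1.4049, so posterior odds = exp(1.4049) = 4.0751.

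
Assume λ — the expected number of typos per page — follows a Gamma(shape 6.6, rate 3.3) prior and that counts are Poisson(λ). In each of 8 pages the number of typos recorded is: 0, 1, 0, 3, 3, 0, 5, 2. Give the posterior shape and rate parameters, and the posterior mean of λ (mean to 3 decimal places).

Total count ∑xᵢ = 14 over n = 8 pages.
Gamma is conjugate to the Poisson likelihood: posterior is Gamma(shape = 6.6+14 = 20.6, rate = 3.3+8 = 11.3).
E[λ | data] = 20.6/11.3 = 1.823.

Posterior: Gamma(shape=20.6, rate=11.3); mean ≈ 1.823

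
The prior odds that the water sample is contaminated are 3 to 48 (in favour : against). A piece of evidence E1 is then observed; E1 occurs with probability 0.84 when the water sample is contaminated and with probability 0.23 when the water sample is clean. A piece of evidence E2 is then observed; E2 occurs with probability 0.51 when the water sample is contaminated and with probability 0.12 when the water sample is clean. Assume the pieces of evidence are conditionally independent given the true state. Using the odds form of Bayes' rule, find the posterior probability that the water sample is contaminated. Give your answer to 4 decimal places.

Posterior probability ≈ 0.4924

Prior odds = 3/48 = 0.062500. In log-odds, ln(0.062500) = -2.7726.
Add log likelihood ratios: ln(3.6522) + ln(4.2500) = 2.7422.
Posterior log-odds = -0.030347, so posterior odds = exp(-0.030347) = 0.97011. Converting, P(H|E) = 0.97011/1.9701 = 0.4924.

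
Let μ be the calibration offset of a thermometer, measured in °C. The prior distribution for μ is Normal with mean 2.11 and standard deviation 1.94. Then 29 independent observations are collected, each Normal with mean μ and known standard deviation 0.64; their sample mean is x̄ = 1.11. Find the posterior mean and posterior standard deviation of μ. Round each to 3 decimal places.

Prior precision 1/τ₀² = 1/1.94² = 0.265703; data precision n/σ² = 29/0.64² = 70.8008.
Posterior precision = 0.265703 + 70.8008 = 71.0665, giving posterior SD = 1/√71.0665 = 0.119.
Posterior mean = (0.265703·2.11 + 70.8008·1.11) / 71.0665 = 1.114.

Posterior mean ≈ 1.114; posterior SD ≈ 0.119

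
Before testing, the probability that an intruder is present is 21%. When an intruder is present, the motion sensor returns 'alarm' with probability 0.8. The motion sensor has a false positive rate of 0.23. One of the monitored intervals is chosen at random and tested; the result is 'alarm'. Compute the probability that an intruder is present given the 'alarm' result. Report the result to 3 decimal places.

P(H | E) ≈ 0.480

Write H for 'an intruder is present'. Prior odds H:¬H = 0.21/0.79 = 0.26582. For the 'alarm' outcome, the likelihood ratio is 0.8/0.23 = 3.4783.
Posterior odds = 0.26582 × 3.4783 = 0.92460, so P(H|E) = 0.92460/(1+0.92460) = 0.480.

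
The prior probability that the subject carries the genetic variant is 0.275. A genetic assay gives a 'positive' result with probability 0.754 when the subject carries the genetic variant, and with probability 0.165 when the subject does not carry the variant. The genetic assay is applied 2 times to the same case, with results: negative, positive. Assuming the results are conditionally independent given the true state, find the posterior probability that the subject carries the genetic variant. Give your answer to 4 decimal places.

Posterior P(H) ≈ 0.3380

Let H be the event that the subject carries the genetic variant; start with P(H) = 0.275. P('positive'|H) = 0.754, P('positive'|¬H) = 0.165.
Update on result 1 ('negative'): P(H) ← 0.246·0.2750 / (0.246·0.2750 + 0.835·0.7250) = 0.067650/0.67302 = 0.1005.
Update on result 2 ('positive'): P(H) ← 0.754·0.1005 / (0.754·0.1005 + 0.165·0.8995) = 0.075789/0.22420 = 0.3380.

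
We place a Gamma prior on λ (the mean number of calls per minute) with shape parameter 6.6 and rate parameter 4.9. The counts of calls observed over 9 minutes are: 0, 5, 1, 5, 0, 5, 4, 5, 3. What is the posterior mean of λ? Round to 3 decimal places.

Posterior mean ≈ 2.489

Total count ∑xᵢ = 28 over n = 9 minutes.
Gamma is conjugate to the Poisson likelihood: posterior is Gamma(shape = 6.6+28 = 34.6, rate = 4.9+9 = 13.9).
E[λ | data] = 34.6/13.9 = 2.489.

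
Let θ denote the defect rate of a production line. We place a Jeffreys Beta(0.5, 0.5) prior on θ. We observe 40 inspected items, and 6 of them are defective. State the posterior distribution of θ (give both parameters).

The binomial likelihood is conjugate to the Beta prior: with 6 successes and 34 failures, the posterior is Beta(0.5+6, 0.5+34) = Beta(6.5, 34.5).

Posterior: Beta(6.5, 34.5)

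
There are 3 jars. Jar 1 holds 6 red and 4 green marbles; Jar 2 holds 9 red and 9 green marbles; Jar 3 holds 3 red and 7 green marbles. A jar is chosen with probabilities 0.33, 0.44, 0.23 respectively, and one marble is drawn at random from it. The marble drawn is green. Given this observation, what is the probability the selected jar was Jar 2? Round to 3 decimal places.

P(green|Jar 1) = 0.4; P(green|Jar 2) = 0.5; P(green|Jar 3) = 0.7.
Prior × likelihood for each source: 0.33·0.4=0.1320, 0.44·0.5=0.2200, 0.23·0.7=0.1610. Summing gives P(green) = 0.51300.
P(Jar 2 | green) = 0.2200 / 0.51300 = 0.429.

Posterior probability ≈ 0.429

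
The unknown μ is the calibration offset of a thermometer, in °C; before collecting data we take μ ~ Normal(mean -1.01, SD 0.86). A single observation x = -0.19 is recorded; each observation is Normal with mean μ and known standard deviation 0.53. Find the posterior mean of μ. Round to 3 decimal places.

Posterior mean ≈ -0.416

Prior precision 1/τ₀² = 1/0.86² = 1.35208; data precision n/σ² = 1/0.53² = 3.55999.
Posterior precision = 1.35208 + 3.55999 = 4.91207.
Posterior mean = (1.35208·-1.01 + 3.55999·-0.19) / 4.91207 = -0.416.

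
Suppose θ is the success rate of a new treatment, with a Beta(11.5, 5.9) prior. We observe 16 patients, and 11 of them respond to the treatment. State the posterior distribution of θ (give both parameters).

Posterior: Beta(22.5, 10.9)

Observing 11 successes and 5 failures updates Beta(11.5, 5.9) by adding the success and failure counts to the two shape parameters: α = 11.5+11 = 22.5, β = 5.9+5 = 10.9.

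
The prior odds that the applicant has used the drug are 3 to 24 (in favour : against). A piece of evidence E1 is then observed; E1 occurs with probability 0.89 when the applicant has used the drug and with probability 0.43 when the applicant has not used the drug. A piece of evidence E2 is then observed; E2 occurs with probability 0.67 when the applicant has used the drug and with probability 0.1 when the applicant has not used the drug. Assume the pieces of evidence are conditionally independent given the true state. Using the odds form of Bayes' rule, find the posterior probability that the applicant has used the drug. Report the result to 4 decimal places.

Prior odds = 3/24 = 0.12500.
Likelihood ratio for E1 = 0.89/0.43 = 2.0698.
Likelihood ratio for E2 = 0.67/0.1 = 6.7000.
Posterior odds = prior odds × LR₁ × LR₂ = 1.7334.
Posterior probability = odds/(1+odds) = 1.7334/2.7334 = 0.6342.

Posterior probability ≈ 0.6342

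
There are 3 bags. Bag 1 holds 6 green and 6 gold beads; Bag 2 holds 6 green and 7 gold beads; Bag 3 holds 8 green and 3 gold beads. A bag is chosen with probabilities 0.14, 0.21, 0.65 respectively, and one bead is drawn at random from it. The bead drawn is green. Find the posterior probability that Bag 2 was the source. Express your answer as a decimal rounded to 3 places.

Tabulate prior·likelihood by source: [1] prior 0.14, lik 0.5, product 0.07000; [2] prior 0.21, lik 0.4615, product 0.09692; [3] prior 0.65, lik 0.7273, product 0.4727.
Normalizing constant = 0.63965; the posterior for Bag 2 is its product over the sum, 0.09692/0.63965 = 0.152.

Posterior probability ≈ 0.152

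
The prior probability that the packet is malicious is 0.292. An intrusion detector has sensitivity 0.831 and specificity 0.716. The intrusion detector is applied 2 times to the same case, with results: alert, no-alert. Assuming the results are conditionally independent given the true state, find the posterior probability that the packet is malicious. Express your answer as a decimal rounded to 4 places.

Posterior P(H) ≈ 0.2217

Let H be the event that the packet is malicious; start with P(H) = 0.292. P('alert'|H) = 0.831, P('alert'|¬H) = 0.284.
Update on result 1 ('alert'): P(H) ← 0.831·0.2920 / (0.831·0.2920 + 0.284·0.7080) = 0.24265/0.44372 = 0.5469.
Update on result 2 ('no-alert'): P(H) ← 0.169·0.5469 / (0.169·0.5469 + 0.716·0.4531) = 0.092418/0.41687 = 0.2217.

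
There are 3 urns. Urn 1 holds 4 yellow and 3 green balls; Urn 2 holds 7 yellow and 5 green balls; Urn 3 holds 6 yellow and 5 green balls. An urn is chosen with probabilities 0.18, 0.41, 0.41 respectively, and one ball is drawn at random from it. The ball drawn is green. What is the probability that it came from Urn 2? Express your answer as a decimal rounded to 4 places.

Posterior probability ≈ 0.3933

Tabulate prior·likelihood by source: [1] prior 0.18, lik 0.4286, product 0.07714; [2] prior 0.41, lik 0.4167, product 0.1708; [3] prior 0.41, lik 0.4545, product 0.1864.
Normalizing constant = 0.43434; the posterior for Urn 2 is its product over the sum, 0.1708/0.43434 = 0.3933.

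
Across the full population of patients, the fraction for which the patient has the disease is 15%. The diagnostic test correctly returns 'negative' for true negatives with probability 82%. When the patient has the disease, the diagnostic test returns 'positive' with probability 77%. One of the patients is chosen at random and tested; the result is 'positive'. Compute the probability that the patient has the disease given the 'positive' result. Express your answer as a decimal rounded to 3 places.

Write H for 'the patient has the disease'. Prior odds H:¬H = 0.15/0.85 = 0.17647. For the 'positive' outcome, the likelihood ratio is 0.77/0.18 = 4.2778.
Posterior odds = 0.17647 × 4.2778 = 0.75490, so P(H|E) = 0.75490/(1+0.75490) = 0.430.

P(H | E) ≈ 0.430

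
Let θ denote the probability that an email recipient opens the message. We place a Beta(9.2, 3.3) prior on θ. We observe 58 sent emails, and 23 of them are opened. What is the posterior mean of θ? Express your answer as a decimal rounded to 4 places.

Posterior mean ≈ 0.4567

The binomial likelihood is conjugate to the Beta prior: with 23 successes and 35 failures, the posterior is Beta(9.2+23, 3.3+35) = Beta(32.2, 38.3).
E[θ | data] = 32.2/(32.2+38.3) = 0.4567.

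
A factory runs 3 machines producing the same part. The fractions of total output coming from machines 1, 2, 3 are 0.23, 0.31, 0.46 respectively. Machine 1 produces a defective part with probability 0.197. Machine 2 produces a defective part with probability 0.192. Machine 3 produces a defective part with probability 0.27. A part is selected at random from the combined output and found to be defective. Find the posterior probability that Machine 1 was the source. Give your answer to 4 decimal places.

P(defective|M1) = 0.197; P(defective|M2) = 0.192; P(defective|M3) = 0.27.
Prior × likelihood for each source: 0.23·0.197=0.04531, 0.31·0.192=0.05952, 0.46·0.27=0.1242. Summing gives P(defective) = 0.22903.
P(Machine 1 | defective) = 0.04531 / 0.22903 = 0.1978.

Posterior probability ≈ 0.1978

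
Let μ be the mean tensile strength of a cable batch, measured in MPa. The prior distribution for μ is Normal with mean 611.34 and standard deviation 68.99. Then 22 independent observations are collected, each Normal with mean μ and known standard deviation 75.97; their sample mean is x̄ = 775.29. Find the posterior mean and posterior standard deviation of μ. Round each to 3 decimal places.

Prior precision 1/τ₀² = 1/68.99² = 0.00021010; data precision n/σ² = 22/75.97² = 0.00381187.
Posterior precision = 0.00021010 + 0.00381187 = 0.00402197, giving posterior SD = 1/√0.00402197 = 15.768.
Posterior mean = (0.00021010·611.34 + 0.00381187·775.29) / 0.00402197 = 766.726.

Posterior mean ≈ 766.726; posterior SD ≈ 15.768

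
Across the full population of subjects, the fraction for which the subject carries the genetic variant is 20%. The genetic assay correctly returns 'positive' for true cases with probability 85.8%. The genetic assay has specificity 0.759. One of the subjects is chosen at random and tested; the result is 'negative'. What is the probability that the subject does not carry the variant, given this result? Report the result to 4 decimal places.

Write H for 'the subject carries the genetic variant'. Prior odds H:¬H = 0.2/0.8 = 0.25000. For the 'negative' outcome, the likelihood ratio is 0.142/0.759 = 0.18709.
Posterior odds = 0.25000 × 0.18709 = 0.046772, so P(H|E) = 0.046772/(1+0.046772) = 0.0447. Then P(¬H|E) = 1 − 0.0447 = 0.9553.

P(¬H | E) ≈ 0.9553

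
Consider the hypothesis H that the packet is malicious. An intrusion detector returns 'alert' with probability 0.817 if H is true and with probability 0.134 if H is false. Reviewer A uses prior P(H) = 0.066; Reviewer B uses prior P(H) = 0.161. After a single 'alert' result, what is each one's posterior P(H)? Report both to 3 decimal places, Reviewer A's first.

The likelihood ratio for an 'alert' result is 0.817/0.134 = 6.0970.
Reviewer A: prior odds 0.066/0.934 = 0.070664; posterior odds 0.43084; posterior probability 0.301.
Reviewer B: prior odds 0.161/0.839 = 0.19190; posterior odds 1.1700; posterior probability 0.539.

Reviewer A: 0.301; Reviewer B: 0.539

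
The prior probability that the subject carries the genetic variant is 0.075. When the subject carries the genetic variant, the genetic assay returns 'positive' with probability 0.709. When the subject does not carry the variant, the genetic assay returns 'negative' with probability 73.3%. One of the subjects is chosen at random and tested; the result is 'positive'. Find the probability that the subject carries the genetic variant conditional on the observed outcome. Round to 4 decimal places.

P(H | E) ≈ 0.1772

Let H be the event that the subject carries the genetic variant. P(H) = 0.075, so P(¬H) = 0.925. With E the 'positive' result, P(E|H) = 0.709 and P(E|¬H) = 0.267.
P(E) = 0.709·0.075 + 0.267·0.925 = 0.053175 + 0.24698 = 0.30015.
By Bayes' theorem, P(H|E) = 0.053175 / 0.30015 = 0.1772.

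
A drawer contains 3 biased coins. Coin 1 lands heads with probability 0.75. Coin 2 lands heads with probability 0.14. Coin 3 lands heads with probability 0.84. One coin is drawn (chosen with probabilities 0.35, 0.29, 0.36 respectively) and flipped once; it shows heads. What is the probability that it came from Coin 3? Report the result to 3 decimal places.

Tabulate prior·likelihood by source: [1] prior 0.35, lik 0.75, product 0.2625; [2] prior 0.29, lik 0.14, product 0.04060; [3] prior 0.36, lik 0.84, product 0.3024.
Normalizing constant = 0.60550; the posterior for Coin 3 is its product over the sum, 0.3024/0.60550 = 0.499.

Posterior probability ≈ 0.499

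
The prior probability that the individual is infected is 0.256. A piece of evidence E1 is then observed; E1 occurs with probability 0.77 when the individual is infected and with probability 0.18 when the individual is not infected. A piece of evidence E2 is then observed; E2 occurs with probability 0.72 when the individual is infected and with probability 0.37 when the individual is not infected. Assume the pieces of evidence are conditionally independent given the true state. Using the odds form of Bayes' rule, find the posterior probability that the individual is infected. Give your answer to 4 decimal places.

Posterior probability ≈ 0.7412

Prior odds = 0.256/(1−0.256) = 0.34409. In log-odds, ln(0.34409) = -1.0669.
Add log likelihood ratios: ln(4.2778) + ln(1.9459) = 2.1192.
Posterior log-odds = 1.0523, so posterior odds = exp(1.0523) = 2.8643. Converting, P(H|E) = 2.8643/3.8643 = 0.7412.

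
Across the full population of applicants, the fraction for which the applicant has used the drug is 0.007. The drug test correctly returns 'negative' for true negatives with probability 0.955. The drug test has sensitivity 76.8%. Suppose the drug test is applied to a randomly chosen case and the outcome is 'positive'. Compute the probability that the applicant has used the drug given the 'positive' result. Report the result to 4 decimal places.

Write H for 'the applicant has used the drug'. Prior odds H:¬H = 0.007/0.993 = 0.0070493. For the 'positive' outcome, the likelihood ratio is 0.768/0.045 = 17.067.
Posterior odds = 0.0070493 × 17.067 = 0.12031, so P(H|E) = 0.12031/(1+0.12031) = 0.1074.

P(H | E) ≈ 0.1074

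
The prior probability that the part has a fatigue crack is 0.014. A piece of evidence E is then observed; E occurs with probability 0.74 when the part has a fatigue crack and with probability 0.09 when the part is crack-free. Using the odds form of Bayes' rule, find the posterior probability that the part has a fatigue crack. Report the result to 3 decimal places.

Prior odds = 0.014/(1−0.014) = 0.014199. In log-odds, ln(0.014199) = -4.2546.
Add log likelihood ratio: ln(8.2222) = 2.1068.
Posterior log-odds = -2.1478, so posterior odds = exp(-2.1478) = 0.11675. Converting, P(H|E) = 0.11675/1.1167 = 0.105.

Posterior probability ≈ 0.105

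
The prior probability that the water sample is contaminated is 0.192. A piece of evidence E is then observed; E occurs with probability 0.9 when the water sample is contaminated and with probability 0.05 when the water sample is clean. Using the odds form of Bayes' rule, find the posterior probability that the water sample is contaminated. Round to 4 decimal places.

Posterior probability ≈ 0.8105

Prior odds = 0.192/(1−0.192) = 0.23762.
Likelihood ratio for E = 0.9/0.05 = 18.000.
Posterior odds = prior odds × LR = 4.2772.
Posterior probability = odds/(1+odds) = 4.2772/5.2772 = 0.8105.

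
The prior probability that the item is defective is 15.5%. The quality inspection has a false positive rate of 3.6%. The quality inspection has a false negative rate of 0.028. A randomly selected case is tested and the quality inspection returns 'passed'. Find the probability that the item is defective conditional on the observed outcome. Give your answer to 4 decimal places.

Let H be the event that the item is defective. P(H) = 0.155, so P(¬H) = 0.845. With E the 'passed' result, P(E|H) = 0.028 and P(E|¬H) = 0.964.
P(E) = 0.028·0.155 + 0.964·0.845 = 0.0043400 + 0.81458 = 0.81892.
By Bayes' theorem, P(H|E) = 0.0043400 / 0.81892 = 0.0053.

P(H | E) ≈ 0.0053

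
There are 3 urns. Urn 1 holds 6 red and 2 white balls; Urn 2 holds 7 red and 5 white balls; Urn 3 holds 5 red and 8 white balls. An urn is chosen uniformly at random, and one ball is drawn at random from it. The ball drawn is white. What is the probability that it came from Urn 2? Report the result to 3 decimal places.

Posterior probability ≈ 0.325

P(white|Urn 1) = 0.25; P(white|Urn 2) = 0.4167; P(white|Urn 3) = 0.6154.
Prior × likelihood for each source: 0.333333·0.25=0.08333, 0.333333·0.4167=0.1389, 0.333333·0.6154=0.2051. Summing gives P(white) = 0.42735.
P(Urn 2 | white) = 0.1389 / 0.42735 = 0.325.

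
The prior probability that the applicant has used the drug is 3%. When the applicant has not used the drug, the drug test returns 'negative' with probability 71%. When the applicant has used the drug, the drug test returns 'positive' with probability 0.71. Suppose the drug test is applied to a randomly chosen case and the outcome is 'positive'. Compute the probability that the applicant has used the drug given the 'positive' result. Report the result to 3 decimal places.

Let H be the event that the applicant has used the drug. P(H) = 0.03, so P(¬H) = 0.97. With E the 'positive' result, P(E|H) = 0.71 and P(E|¬H) = 0.29.
P(E) = 0.71·0.03 + 0.29·0.97 = 0.021300 + 0.28130 = 0.30260.
By Bayes' theorem, P(H|E) = 0.021300 / 0.30260 = 0.070.

P(H | E) ≈ 0.070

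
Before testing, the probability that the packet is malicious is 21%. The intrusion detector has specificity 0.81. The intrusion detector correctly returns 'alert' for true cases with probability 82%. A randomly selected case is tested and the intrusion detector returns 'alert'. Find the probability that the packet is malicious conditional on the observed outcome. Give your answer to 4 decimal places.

Let H be the event that the packet is malicious. P(H) = 0.21, so P(¬H) = 0.79. With E the 'alert' result, P(E|H) = 0.82 and P(E|¬H) = 0.19.
P(E) = 0.82·0.21 + 0.19·0.79 = 0.17220 + 0.15010 = 0.32230.
By Bayes' theorem, P(H|E) = 0.17220 / 0.32230 = 0.5343.

P(H | E) ≈ 0.5343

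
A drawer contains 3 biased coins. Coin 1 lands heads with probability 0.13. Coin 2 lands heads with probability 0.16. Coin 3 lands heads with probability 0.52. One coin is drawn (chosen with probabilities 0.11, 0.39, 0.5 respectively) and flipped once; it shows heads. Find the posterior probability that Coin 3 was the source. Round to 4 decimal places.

Posterior probability ≈ 0.7722

P(heads|C1) = 0.13; P(heads|C2) = 0.16; P(heads|C3) = 0.52.
Prior × likelihood for each source: 0.11·0.13=0.01430, 0.39·0.16=0.06240, 0.5·0.52=0.2600. Summing gives P(heads) = 0.33670.
P(Coin 3 | heads) = 0.2600 / 0.33670 = 0.7722.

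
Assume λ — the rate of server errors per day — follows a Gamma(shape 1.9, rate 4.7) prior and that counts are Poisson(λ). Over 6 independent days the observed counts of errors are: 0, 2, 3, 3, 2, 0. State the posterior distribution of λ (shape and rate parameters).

Total count ∑xᵢ = 10 over n = 6 days.
Gamma is conjugate to the Poisson likelihood: posterior is Gamma(shape = 1.9+10 = 11.9, rate = 4.7+6 = 10.7).

Posterior: Gamma(shape=11.9, rate=10.7)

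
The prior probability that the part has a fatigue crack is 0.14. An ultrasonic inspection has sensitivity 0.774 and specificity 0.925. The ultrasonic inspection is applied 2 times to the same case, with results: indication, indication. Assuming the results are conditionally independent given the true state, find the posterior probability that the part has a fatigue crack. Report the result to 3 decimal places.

Posterior P(H) ≈ 0.945

With H the event that the part has a fatigue crack, the joint likelihood of the observed sequence is P(data|H) = 0.774·0.774 = 0.59908 and P(data|¬H) = 0.075·0.075 = 0.0056250.
Bayes: P(H|data) = 0.14·0.59908 / (0.14·0.59908 + 0.86·0.0056250) = 0.083871/0.088708 = 0.9455.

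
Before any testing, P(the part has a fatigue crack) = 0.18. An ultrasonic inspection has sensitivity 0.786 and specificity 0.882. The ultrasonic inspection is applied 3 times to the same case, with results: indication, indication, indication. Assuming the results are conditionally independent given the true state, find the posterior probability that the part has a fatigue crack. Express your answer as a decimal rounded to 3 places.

Let H be the event that the part has a fatigue crack; start with P(H) = 0.18. P('indication'|H) = 0.786, P('indication'|¬H) = 0.118.
Update on result 1 ('indication'): P(H) ← 0.786·0.1800 / (0.786·0.1800 + 0.118·0.8200) = 0.14148/0.23824 = 0.5939.
Update on result 2 ('indication'): P(H) ← 0.786·0.5939 / (0.786·0.5939 + 0.118·0.4061) = 0.46677/0.51470 = 0.9069.
Update on result 3 ('indication'): P(H) ← 0.786·0.9069 / (0.786·0.9069 + 0.118·0.0931) = 0.71281/0.72380 = 0.9848.

Posterior P(H) ≈ 0.985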